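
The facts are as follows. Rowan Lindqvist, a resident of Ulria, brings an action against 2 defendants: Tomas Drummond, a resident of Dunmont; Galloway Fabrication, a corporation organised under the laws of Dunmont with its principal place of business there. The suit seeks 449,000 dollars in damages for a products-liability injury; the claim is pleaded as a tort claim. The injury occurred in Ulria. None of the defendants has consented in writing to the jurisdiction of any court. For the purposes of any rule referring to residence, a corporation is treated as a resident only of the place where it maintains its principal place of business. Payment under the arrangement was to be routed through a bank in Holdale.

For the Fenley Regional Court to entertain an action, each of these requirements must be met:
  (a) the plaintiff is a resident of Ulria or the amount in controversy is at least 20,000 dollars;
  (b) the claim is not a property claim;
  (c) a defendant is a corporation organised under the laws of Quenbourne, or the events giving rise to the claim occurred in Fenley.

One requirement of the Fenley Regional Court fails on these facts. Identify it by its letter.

The Fenley Regional Court:
  (a) The plaintiff resides in Ulria, so this disjunct is met. Condition met.
  (b) The claim is a tort claim, not a property claim. Satisfied.
  (c) The corporate defendant(s) are organised in Dunmont, not Quenbourne; the operative events occurred in Ulria, not Fenley — every alternative fails. Condition not met.
Only condition (c) fails.

(c)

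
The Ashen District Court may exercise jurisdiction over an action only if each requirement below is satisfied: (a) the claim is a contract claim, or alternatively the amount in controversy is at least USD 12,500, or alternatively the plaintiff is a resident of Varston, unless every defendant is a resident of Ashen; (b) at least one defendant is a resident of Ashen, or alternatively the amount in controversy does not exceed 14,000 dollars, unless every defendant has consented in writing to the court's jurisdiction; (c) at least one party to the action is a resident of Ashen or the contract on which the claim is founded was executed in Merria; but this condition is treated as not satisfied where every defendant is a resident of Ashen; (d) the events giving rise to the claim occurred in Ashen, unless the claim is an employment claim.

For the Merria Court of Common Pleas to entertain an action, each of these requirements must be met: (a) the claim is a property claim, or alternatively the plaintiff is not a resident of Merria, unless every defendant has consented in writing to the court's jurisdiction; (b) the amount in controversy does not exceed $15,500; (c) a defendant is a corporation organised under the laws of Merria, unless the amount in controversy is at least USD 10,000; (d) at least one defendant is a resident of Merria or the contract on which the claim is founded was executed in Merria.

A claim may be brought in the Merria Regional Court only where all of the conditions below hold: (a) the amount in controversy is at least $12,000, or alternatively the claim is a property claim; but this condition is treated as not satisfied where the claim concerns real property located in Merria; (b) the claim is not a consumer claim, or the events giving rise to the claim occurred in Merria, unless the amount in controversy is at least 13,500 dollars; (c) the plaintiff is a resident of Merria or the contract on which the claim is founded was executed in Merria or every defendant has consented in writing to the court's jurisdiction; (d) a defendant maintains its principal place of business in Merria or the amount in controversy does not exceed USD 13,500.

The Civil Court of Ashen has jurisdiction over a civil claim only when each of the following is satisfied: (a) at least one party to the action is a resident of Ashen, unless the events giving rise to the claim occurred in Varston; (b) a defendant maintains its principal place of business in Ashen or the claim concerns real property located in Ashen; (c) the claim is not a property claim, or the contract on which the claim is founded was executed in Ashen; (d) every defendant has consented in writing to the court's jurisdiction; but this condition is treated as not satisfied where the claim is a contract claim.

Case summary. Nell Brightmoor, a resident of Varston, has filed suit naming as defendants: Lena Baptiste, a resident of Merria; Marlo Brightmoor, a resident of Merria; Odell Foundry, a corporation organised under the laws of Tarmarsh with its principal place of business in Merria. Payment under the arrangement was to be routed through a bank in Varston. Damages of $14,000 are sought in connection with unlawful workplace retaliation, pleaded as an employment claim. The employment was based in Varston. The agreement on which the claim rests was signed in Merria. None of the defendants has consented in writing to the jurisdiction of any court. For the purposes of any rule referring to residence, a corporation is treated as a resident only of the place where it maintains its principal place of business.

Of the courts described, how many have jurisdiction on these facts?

3

The Ashen District Court:
  (a) The amount in controversy is 14,000 dollars, which meets the $12,500 floor — that alternative is enough. Met.
  (b) The amount in controversy is 14,000 dollars, within the 14,000 dollars ceiling — that alternative is enough. Satisfied.
  (c) The contract was executed in Merria, which satisfies one of the alternatives. The exception is not triggered, since the defendants reside as follows — Lena Baptiste in Merria, Marlo Brightmoor in Merria, Odell Foundry in Merria — not all in Ashen. Met.
  (d) The operative events occurred in Varston, not Ashen. However, the claim is an employment claim, so the 'unless' proviso supplies this condition. Met.
  → Jurisdiction lies.
The Merria Court of Common Pleas:
  (a) The plaintiff resides in Varston, which is not Merria, so this disjunct is met. Met.
  (b) The amount in controversy is $14,000, within the 15,500 dollars ceiling. Satisfied.
  (c) The corporate defendant(s) are organised in Tarmarsh, not Merria. However, the amount in controversy is $14,000, which meets the 10,000 dollars floor, so the 'unless' proviso supplies this condition. Satisfied.
  (d) Lena Baptiste resides in Merria, which satisfies one of the alternatives. Condition met.
  → The court has jurisdiction.
The Merria Regional Court:
  (a) The amount in controversy is 14,000 dollars, which meets the USD 12,000 floor, so one alternative holds. The exception is not triggered, since the claim does not concern real property. Satisfied.
  (b) The claim is an employment claim, not a consumer claim, which satisfies one of the alternatives. Condition met.
  (c) The contract was executed in Merria, so this disjunct is met. Satisfied.
  (d) Odell Foundry has its principal place of business in Merria, so one alternative holds. Condition met.
  → All conditions met; jurisdiction exists.
The Civil Court of Ashen:
  (a) No party resides in Ashen. The proviso rescues it, though: the operative events occurred in Varston. Met.
  (b) The corporate defendant(s) have their principal place of business in Merria, not Ashen; the claim does not concern real property — no alternative holds. Condition not met.
  (c) The claim is an employment claim, not a property claim — that alternative is enough. Met.
  (d) No such written consent has been filed. Not met.
  → The court lacks jurisdiction.
Courts with jurisdiction: the Ashen District Court, the Merria Court of Common Pleas, the Merria Regional Court — 3 in total.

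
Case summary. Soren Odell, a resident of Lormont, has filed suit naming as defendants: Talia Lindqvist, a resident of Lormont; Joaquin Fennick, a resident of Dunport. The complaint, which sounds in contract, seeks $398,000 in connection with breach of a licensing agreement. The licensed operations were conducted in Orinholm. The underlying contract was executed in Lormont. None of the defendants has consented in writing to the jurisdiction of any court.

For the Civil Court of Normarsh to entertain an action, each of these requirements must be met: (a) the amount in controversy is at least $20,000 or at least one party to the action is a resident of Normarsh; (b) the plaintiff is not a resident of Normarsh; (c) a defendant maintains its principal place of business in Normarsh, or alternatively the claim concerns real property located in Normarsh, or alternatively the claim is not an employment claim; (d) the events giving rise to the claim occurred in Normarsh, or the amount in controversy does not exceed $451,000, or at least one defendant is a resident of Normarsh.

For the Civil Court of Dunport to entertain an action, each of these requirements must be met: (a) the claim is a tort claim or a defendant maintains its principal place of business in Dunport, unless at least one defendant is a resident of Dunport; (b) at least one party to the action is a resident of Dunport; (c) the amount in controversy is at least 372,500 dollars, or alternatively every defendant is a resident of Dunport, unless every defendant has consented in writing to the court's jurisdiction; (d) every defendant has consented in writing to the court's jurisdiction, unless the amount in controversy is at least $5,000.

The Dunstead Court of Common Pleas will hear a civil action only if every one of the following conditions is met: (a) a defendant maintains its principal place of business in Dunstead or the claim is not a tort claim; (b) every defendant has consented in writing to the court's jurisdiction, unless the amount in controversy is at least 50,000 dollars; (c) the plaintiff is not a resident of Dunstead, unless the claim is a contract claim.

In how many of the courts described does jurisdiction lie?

3

The Civil Court of Normarsh:
  (a) The amount in controversy is $398,000, which meets the USD 20,000 floor — that alternative is enough. Condition met.
  (b) The plaintiff resides in Lormont, which is not Normarsh. Met.
  (c) The claim is a contract claim, not an employment claim, so one alternative holds. Condition met.
  (d) The amount in controversy is USD 398,000, within the 451,000 dollars ceiling — that alternative is enough. Met.
  → All conditions met; jurisdiction exists.
The Civil Court of Dunport:
  (a) The claim is a contract claim, not a tort claim; no defendant is a corporation — none of the alternatives is met. But Joaquin Fennick resides in Dunport, and the 'unless' clause therefore excuses the requirement. Condition met.
  (b) Joaquin Fennick resides in Dunport. Satisfied.
  (c) The amount in controversy is USD 398,000, which meets the USD 372,500 floor, so this disjunct is met. Satisfied.
  (d) No such written consent has been filed. But the amount in controversy is 398,000 dollars, which meets the $5,000 floor, and the 'unless' clause therefore excuses the requirement. Met.
  → Every requirement is satisfied — jurisdiction.
The Dunstead Court of Common Pleas:
  (a) The claim is a contract claim, not a tort claim, so one alternative holds. Met.
  (b) No such written consent has been filed. But the amount in controversy is 398,000 dollars, which meets the USD 50,000 floor, and the 'unless' clause therefore excuses the requirement. Met.
  (c) The plaintiff resides in Lormont, which is not Dunstead. Satisfied.
  → All conditions met; jurisdiction exists.
Courts with jurisdiction: the Civil Court of Normarsh, the Civil Court of Dunport, the Dunstead Court of Common Pleas — 3 in total.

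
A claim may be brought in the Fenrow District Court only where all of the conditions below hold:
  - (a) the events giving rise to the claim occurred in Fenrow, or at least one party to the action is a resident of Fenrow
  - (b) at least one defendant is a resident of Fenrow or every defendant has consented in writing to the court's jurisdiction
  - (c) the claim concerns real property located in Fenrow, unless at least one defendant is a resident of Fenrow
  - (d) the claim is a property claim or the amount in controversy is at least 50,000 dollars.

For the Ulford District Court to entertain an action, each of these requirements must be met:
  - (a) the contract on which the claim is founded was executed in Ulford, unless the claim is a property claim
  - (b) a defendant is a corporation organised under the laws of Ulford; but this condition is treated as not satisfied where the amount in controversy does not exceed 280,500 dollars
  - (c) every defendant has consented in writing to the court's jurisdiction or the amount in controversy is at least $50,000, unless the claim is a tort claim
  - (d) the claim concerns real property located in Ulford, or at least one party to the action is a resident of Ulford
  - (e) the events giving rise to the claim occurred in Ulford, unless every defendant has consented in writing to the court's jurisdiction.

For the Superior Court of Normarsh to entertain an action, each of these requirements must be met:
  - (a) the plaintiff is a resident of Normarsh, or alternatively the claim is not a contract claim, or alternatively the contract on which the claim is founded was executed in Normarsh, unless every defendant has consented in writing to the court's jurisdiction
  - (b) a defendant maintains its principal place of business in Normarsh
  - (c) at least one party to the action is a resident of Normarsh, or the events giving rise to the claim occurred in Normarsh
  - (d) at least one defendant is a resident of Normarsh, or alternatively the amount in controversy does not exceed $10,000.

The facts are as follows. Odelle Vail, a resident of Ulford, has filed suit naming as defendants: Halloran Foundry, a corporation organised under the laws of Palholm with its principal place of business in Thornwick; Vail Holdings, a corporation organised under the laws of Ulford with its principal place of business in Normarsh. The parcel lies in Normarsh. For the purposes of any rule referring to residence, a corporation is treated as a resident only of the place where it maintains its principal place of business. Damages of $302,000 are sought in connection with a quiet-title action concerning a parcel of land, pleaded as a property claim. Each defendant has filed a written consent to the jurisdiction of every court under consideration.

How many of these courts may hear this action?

2

The Fenrow District Court:
  (a) The operative events occurred in Normarsh, not Fenrow; no party resides in Fenrow — no alternative holds. Not satisfied.
  (b) Every defendant has filed written consent, so one alternative holds. Condition met.
  (c) The property lies in Normarsh, not Fenrow. And no defendant resides in Fenrow (they reside in Thornwick, Normarsh), so the proviso does not save it. Not satisfied.
  (d) The claim is a property claim, so this disjunct is met. Condition met.
  → Not every requirement is met — no jurisdiction.
The Ulford District Court:
  (a) No contract (and hence no place of execution) is alleged. However, the claim is a property claim, so the 'unless' proviso supplies this condition. Condition met.
  (b) Vail Holdings is organised under the laws of Ulford. The carve-out does not apply: the amount in controversy is $302,000, above the $280,500 ceiling. Condition met.
  (c) Every defendant has filed written consent, which satisfies one of the alternatives. Met.
  (d) Odelle Vail resides in Ulford, so this disjunct is met. Met.
  (e) The operative events occurred in Normarsh, not Ulford. However, every defendant has filed written consent, so the 'unless' proviso supplies this condition. Satisfied.
  → Every requirement is satisfied — jurisdiction.
The Superior Court of Normarsh:
  (a) The claim is a property claim, not a contract claim, which satisfies one of the alternatives. Met.
  (b) Vail Holdings has its principal place of business in Normarsh. Condition met.
  (c) Vail Holdings resides in Normarsh, so one alternative holds. Condition met.
  (d) Vail Holdings resides in Normarsh — that alternative is enough. Condition met.
  → The court has jurisdiction.
Courts with jurisdiction: the Ulford District Court, the Superior Court of Normarsh — 2 in total.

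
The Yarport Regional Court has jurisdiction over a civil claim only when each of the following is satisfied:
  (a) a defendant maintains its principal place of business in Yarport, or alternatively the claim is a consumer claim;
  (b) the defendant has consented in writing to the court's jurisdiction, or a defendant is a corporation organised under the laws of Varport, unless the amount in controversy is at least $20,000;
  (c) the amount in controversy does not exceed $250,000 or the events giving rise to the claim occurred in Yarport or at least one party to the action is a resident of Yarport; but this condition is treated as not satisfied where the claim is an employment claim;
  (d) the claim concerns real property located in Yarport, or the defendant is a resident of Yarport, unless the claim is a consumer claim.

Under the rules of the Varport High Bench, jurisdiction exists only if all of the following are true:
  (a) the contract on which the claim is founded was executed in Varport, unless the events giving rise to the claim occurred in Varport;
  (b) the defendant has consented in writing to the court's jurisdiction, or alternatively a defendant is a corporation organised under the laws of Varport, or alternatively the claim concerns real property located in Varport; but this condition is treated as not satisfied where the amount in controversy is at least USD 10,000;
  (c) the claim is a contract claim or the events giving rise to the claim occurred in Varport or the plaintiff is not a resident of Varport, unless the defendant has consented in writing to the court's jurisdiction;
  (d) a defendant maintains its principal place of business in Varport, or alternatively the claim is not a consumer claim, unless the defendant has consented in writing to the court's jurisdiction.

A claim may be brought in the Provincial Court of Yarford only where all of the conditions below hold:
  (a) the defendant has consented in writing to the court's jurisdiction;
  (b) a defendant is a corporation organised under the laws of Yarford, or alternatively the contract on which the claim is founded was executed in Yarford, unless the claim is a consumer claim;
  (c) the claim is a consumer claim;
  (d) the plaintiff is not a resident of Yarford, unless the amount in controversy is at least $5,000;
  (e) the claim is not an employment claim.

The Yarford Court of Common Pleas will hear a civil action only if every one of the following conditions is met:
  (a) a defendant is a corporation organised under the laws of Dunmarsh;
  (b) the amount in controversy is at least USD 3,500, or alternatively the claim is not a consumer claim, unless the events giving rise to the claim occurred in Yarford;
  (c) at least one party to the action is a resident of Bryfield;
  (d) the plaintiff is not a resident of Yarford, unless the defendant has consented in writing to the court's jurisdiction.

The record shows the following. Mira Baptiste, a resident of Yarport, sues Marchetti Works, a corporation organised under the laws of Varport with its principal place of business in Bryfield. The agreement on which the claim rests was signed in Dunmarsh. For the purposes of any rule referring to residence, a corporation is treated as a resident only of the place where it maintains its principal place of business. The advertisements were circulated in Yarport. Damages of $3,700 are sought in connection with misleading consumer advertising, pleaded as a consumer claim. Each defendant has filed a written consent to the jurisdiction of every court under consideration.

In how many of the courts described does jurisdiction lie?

The Yarport Regional Court:
  (a) The claim is a consumer claim — that alternative is enough. Met.
  (b) Every defendant has filed written consent, which satisfies one of the alternatives. Met.
  (c) The amount in controversy is 3,700 dollars, within the USD 250,000 ceiling — that alternative is enough. The exception is not triggered, since the claim is a consumer claim, not an employment claim. Condition met.
  (d) The claim does not concern real property; the defendant resides in Bryfield, not Yarport — no alternative holds. However, the claim is a consumer claim, so the 'unless' proviso supplies this condition. Met.
  → Every requirement is satisfied — jurisdiction.
The Varport High Bench:
  (a) The contract was executed in Dunmarsh, not Varport. The proviso offers no rescue either, since the operative events occurred in Yarport, not Varport. Condition not met.
  (b) Every defendant has filed written consent — that alternative is enough. The exception is not triggered, since the amount in controversy is USD 3,700, below the USD 10,000 floor. Condition met.
  (c) The plaintiff resides in Yarport, which is not Varport, which satisfies one of the alternatives. Satisfied.
  (d) The corporate defendant(s) have their principal place of business in Bryfield, not Varport; the claim is a consumer claim — none of the alternatives is met. The proviso rescues it, though: every defendant has filed written consent. Condition met.
  → At least one condition fails; no jurisdiction.
The Provincial Court of Yarford:
  (a) Every defendant has filed written consent. Condition met.
  (b) The corporate defendant(s) are organised in Varport, not Yarford; the contract was executed in Dunmarsh, not Yarford — no alternative holds. The proviso rescues it, though: the claim is a consumer claim. Met.
  (c) The claim is a consumer claim. Satisfied.
  (d) The plaintiff resides in Yarport, which is not Yarford. Condition met.
  (e) The claim is a consumer claim, not an employment claim. Met.
  → All conditions met; jurisdiction exists.
The Yarford Court of Common Pleas:
  (a) The corporate defendant(s) are organised in Varport, not Dunmarsh. Not met.
  (b) The amount in controversy is 3,700 dollars, which meets the 3,500 dollars floor — that alternative is enough. Met.
  (c) Marchetti Works resides in Bryfield. Met.
  (d) The plaintiff resides in Yarport, which is not Yarford. Condition met.
  → No jurisdiction.
Courts with jurisdiction: the Yarport Regional Court, the Provincial Court of Yarford — 2 in total.

2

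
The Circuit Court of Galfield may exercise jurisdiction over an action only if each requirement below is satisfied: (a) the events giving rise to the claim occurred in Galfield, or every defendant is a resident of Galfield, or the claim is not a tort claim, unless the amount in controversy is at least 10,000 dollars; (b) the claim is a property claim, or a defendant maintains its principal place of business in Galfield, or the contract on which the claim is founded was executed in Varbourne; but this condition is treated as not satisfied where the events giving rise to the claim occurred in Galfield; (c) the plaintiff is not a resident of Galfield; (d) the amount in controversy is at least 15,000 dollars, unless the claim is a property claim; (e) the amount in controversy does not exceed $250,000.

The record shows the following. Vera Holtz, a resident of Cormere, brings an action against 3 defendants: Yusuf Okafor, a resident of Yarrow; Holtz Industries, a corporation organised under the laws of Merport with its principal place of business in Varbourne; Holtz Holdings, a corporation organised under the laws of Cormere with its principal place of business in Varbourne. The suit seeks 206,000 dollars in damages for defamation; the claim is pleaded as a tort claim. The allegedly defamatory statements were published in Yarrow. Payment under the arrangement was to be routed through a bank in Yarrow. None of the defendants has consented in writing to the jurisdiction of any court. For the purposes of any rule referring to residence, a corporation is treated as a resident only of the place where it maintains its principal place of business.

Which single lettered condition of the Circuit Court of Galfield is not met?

(b)

The Circuit Court of Galfield:
  (a) The operative events occurred in Yarrow, not Galfield; the defendants reside as follows — Yusuf Okafor in Yarrow, Holtz Industries in Varbourne, Holtz Holdings in Varbourne — not all in Galfield; the claim is a tort claim — none of the alternatives is met. However, the amount in controversy is 206,000 dollars, which meets the 10,000 dollars floor, so the 'unless' proviso supplies this condition. Met.
  (b) The claim is a tort claim, not a property claim; the corporate defendant(s) have their principal place of business in Varbourne, not Galfield; no contract (and hence no place of execution) is alleged — no alternative holds. Condition not met.
  (c) The plaintiff resides in Cormere, which is not Galfield. Condition met.
  (d) The amount in controversy is 206,000 dollars, which meets the 15,000 dollars floor. Met.
  (e) The amount in controversy is 206,000 dollars, within the 250,000 dollars ceiling. Met.
Only condition (b) fails.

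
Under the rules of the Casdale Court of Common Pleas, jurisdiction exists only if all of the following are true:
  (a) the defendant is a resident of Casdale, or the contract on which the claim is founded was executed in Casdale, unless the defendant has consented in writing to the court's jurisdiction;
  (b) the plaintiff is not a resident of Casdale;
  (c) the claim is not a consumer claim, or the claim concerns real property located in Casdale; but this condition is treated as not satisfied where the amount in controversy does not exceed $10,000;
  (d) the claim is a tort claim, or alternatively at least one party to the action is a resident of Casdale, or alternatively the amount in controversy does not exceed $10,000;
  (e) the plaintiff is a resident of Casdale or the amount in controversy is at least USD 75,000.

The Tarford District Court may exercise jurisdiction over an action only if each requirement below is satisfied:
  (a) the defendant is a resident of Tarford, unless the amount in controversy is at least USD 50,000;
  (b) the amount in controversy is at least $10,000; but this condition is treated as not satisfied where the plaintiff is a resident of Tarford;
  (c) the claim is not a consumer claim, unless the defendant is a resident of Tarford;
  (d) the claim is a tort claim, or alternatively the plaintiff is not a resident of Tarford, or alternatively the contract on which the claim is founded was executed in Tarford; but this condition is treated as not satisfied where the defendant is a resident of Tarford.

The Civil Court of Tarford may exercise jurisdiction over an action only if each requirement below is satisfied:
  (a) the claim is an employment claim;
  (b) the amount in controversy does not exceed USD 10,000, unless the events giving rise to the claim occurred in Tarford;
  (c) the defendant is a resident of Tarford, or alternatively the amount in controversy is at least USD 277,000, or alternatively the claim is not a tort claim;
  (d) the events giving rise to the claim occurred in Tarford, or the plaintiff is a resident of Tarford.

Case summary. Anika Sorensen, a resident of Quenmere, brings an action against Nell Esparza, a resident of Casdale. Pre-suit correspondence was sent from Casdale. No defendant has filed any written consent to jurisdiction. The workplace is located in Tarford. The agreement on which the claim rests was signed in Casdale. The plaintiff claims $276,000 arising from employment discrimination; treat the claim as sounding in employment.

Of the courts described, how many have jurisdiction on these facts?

3

The Casdale Court of Common Pleas:
  (a) The defendant resides in Casdale, so one alternative holds. Satisfied.
  (b) The plaintiff resides in Quenmere, which is not Casdale. Met.
  (c) The claim is an employment claim, not a consumer claim, so this disjunct is met. The exception is not triggered, since the amount in controversy is USD 276,000, above the 10,000 dollars ceiling. Condition met.
  (d) Nell Esparza resides in Casdale, which satisfies one of the alternatives. Condition met.
  (e) The amount in controversy is $276,000, which meets the $75,000 floor — that alternative is enough. Satisfied.
  → Every requirement is satisfied — jurisdiction.
The Tarford District Court:
  (a) The defendant resides in Casdale, not Tarford. However, the amount in controversy is $276,000, which meets the USD 50,000 floor, so the 'unless' proviso supplies this condition. Satisfied.
  (b) The amount in controversy is 276,000 dollars, which meets the USD 10,000 floor. The carve-out does not apply: the plaintiff resides in Quenmere, not Tarford. Satisfied.
  (c) The claim is an employment claim, not a consumer claim. Satisfied.
  (d) The plaintiff resides in Quenmere, which is not Tarford, so one alternative holds. The carve-out does not apply: the defendant resides in Casdale, not Tarford. Met.
  → All conditions met; jurisdiction exists.
The Civil Court of Tarford:
  (a) The claim is an employment claim. Satisfied.
  (b) The amount in controversy is 276,000 dollars, above the 10,000 dollars ceiling. However, the operative events occurred in Tarford, so the 'unless' proviso supplies this condition. Met.
  (c) The claim is an employment claim, not a tort claim, so one alternative holds. Satisfied.
  (d) The operative events occurred in Tarford, so one alternative holds. Met.
  → All conditions met; jurisdiction exists.
Courts with jurisdiction: the Casdale Court of Common Pleas, the Tarford District Court, the Civil Court of Tarford — 3 in total.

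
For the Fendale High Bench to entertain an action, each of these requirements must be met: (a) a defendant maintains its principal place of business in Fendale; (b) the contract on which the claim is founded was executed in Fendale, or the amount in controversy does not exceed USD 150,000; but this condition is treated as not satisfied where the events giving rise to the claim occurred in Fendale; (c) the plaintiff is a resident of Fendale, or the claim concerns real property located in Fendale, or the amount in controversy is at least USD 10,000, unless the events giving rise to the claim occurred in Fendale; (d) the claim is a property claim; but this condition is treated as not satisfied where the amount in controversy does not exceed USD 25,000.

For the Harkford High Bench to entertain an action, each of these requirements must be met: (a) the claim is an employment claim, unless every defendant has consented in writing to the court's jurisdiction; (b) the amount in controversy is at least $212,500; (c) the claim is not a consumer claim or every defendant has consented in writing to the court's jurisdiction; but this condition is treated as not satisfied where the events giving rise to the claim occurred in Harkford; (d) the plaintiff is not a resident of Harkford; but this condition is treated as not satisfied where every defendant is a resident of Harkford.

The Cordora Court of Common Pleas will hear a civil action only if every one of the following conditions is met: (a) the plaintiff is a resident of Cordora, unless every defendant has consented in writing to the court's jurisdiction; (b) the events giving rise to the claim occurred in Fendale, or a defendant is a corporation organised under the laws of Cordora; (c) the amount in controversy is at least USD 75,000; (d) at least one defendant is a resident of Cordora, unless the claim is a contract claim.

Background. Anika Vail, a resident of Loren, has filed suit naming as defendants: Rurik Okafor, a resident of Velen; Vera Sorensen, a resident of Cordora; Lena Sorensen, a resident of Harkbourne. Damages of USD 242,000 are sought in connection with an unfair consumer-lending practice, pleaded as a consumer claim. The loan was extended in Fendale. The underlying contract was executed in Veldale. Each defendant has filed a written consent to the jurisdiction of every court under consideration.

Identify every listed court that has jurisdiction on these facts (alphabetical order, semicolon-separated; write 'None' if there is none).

the Cordora Court of Common Pleas; the Harkford High Bench

The Fendale High Bench:
  (a) No defendant is a corporation. Not satisfied.
  (b) The contract was executed in Veldale, not Fendale; the amount in controversy is $242,000, above the USD 150,000 ceiling — every alternative fails. Condition not met.
  (c) The amount in controversy is $242,000, which meets the USD 10,000 floor, so this disjunct is met. Met.
  (d) The claim is a consumer claim, not a property claim. Not met.
  → No jurisdiction.
The Harkford High Bench:
  (a) The claim is a consumer claim, not an employment claim. The proviso rescues it, though: every defendant has filed written consent. Satisfied.
  (b) The amount in controversy is USD 242,000, which meets the 212,500 dollars floor. Satisfied.
  (c) Every defendant has filed written consent — that alternative is enough. The exception is not triggered, since the operative events occurred in Fendale, not Harkford. Condition met.
  (d) The plaintiff resides in Loren, which is not Harkford. The carve-out does not apply: the defendants reside as follows — Rurik Okafor in Velen, Vera Sorensen in Cordora, Lena Sorensen in Harkbourne — not all in Harkford. Met.
  → All conditions met; jurisdiction exists.
The Cordora Court of Common Pleas:
  (a) The plaintiff resides in Loren, not Cordora. The proviso rescues it, though: every defendant has filed written consent. Met.
  (b) The operative events occurred in Fendale, so one alternative holds. Met.
  (c) The amount in controversy is $242,000, which meets the 75,000 dollars floor. Met.
  (d) Vera Sorensen resides in Cordora. Met.
  → Jurisdiction lies.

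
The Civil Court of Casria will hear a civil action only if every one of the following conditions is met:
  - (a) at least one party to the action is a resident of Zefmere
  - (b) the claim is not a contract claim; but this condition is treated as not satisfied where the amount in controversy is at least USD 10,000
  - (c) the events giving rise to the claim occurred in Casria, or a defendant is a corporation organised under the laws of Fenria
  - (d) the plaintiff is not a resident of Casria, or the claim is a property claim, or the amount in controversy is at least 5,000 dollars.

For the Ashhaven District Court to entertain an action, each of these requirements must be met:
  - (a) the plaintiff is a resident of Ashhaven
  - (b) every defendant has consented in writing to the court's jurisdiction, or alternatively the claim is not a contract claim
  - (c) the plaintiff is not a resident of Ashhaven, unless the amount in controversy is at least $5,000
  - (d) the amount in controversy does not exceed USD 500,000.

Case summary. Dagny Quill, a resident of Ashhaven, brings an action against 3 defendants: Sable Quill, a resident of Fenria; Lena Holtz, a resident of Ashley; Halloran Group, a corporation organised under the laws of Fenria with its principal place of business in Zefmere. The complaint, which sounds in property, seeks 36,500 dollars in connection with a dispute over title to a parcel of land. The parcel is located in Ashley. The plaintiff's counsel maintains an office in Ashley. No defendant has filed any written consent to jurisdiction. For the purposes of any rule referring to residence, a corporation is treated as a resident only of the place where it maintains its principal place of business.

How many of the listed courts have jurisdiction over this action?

The Civil Court of Casria:
  (a) Halloran Group resides in Zefmere. Satisfied.
  (b) The claim is a property claim, not a contract claim. But the amount in controversy is 36,500 dollars, which meets the $10,000 floor, triggering the carve-out and defeating this condition. Not satisfied.
  (c) Halloran Group is organised under the laws of Fenria, which satisfies one of the alternatives. Condition met.
  (d) The plaintiff resides in Ashhaven, which is not Casria — that alternative is enough. Satisfied.
  → At least one condition fails; no jurisdiction.
The Ashhaven District Court:
  (a) The plaintiff resides in Ashhaven. Satisfied.
  (b) The claim is a property claim, not a contract claim, so one alternative holds. Condition met.
  (c) The plaintiff resides in Ashhaven. But the amount in controversy is 36,500 dollars, which meets the $5,000 floor, and the 'unless' clause therefore excuses the requirement. Met.
  (d) The amount in controversy is 36,500 dollars, within the $500,000 ceiling. Condition met.
  → The court has jurisdiction.
Courts with jurisdiction: the Ashhaven District Court — 1 in total.

1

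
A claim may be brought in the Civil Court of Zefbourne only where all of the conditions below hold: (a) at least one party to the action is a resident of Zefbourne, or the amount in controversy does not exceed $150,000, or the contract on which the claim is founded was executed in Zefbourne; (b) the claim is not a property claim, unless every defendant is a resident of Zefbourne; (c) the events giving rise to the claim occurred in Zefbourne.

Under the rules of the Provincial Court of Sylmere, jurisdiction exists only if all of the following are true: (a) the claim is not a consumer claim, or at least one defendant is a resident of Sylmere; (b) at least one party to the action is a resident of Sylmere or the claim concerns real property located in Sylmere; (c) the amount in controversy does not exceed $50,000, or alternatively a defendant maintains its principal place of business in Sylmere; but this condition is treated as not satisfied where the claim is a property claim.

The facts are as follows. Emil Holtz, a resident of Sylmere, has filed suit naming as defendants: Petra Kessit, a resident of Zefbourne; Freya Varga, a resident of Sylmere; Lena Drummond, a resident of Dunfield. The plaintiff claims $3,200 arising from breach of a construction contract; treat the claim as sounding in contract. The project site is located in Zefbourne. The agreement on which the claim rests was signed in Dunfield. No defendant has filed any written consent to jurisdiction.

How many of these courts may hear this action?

2

The Civil Court of Zefbourne:
  (a) Petra Kessit resides in Zefbourne — that alternative is enough. Met.
  (b) The claim is a contract claim, not a property claim. Satisfied.
  (c) The operative events occurred in Zefbourne. Satisfied.
  → Jurisdiction lies.
The Provincial Court of Sylmere:
  (a) The claim is a contract claim, not a consumer claim, so one alternative holds. Condition met.
  (b) Emil Holtz resides in Sylmere, which satisfies one of the alternatives. Satisfied.
  (c) The amount in controversy is $3,200, within the USD 50,000 ceiling, which satisfies one of the alternatives. And the carve-out is inapplicable — the claim is a contract claim, not a property claim. Condition met.
  → Jurisdiction lies.
Courts with jurisdiction: the Civil Court of Zefbourne, the Provincial Court of Sylmere — 2 in total.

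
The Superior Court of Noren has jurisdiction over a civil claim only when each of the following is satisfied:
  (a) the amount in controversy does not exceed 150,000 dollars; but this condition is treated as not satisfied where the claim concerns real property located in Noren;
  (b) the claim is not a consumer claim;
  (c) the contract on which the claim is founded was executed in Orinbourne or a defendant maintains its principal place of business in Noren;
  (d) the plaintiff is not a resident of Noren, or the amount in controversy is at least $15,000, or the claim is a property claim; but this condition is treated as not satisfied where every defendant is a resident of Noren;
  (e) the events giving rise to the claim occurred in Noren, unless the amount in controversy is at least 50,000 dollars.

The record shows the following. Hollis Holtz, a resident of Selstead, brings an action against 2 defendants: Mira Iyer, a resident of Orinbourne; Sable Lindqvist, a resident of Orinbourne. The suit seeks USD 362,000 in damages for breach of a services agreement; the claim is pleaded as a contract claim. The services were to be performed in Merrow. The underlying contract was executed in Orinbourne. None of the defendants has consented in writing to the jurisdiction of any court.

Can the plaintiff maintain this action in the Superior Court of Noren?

The Superior Court of Noren:
  (a) The amount in controversy is 362,000 dollars, above the 150,000 dollars ceiling. Fails.
  (b) The claim is a contract claim, not a consumer claim. Condition met.
  (c) The contract was executed in Orinbourne, which satisfies one of the alternatives. Satisfied.
  (d) The plaintiff resides in Selstead, which is not Noren, so one alternative holds. And the carve-out is inapplicable — the defendants reside as follows — Mira Iyer in Orinbourne, Sable Lindqvist in Orinbourne — not all in Noren. Satisfied.
  (e) The operative events occurred in Merrow, not Noren. But the amount in controversy is $362,000, which meets the $50,000 floor, and the 'unless' clause therefore excuses the requirement. Satisfied.
  → The court lacks jurisdiction.

No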